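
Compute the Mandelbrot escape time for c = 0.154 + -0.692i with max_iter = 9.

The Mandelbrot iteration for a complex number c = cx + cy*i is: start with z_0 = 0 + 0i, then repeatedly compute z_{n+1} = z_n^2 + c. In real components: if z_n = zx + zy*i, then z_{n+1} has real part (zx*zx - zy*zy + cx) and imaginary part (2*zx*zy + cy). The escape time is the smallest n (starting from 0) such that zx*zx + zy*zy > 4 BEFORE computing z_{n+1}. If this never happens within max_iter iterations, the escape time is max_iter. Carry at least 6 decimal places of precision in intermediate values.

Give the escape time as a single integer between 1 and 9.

z_0 = 0 + 0i, c = 0.1540 + -0.6920i
Iter 1: z = 0.1540 + -0.6920i, |z|^2 = 0.5026
Iter 2: z = -0.3011 + -0.9051i, |z|^2 = 0.9100
Iter 3: z = -0.5746 + -0.1468i, |z|^2 = 0.3517
Iter 4: z = 0.4626 + -0.5233i, |z|^2 = 0.4878
Iter 5: z = 0.0942 + -1.1761i, |z|^2 = 1.3921
Iter 6: z = -1.2203 + -0.9135i, |z|^2 = 2.3238
Iter 7: z = 0.8087 + 1.5376i, |z|^2 = 3.0183
Iter 8: z = -1.5564 + 1.7949i, |z|^2 = 5.6440
Escaped at iteration 8

Answer: 8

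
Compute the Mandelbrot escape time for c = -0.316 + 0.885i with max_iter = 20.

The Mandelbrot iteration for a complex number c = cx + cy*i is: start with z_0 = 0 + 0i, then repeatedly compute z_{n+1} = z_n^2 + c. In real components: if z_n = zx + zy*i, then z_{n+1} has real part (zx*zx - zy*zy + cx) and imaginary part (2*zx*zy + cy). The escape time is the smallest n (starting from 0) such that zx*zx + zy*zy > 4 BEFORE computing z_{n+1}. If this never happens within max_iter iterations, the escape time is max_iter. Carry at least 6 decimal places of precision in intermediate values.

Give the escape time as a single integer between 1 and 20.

z_0 = 0 + 0i, c = -0.3160 + 0.8850i
Iter 1: z = -0.3160 + 0.8850i, |z|^2 = 0.8831
Iter 2: z = -0.9994 + 0.3257i, |z|^2 = 1.1048
Iter 3: z = 0.5767 + 0.2341i, |z|^2 = 0.3873
Iter 4: z = -0.0382 + 1.1549i, |z|^2 = 1.3353
Iter 5: z = -1.6484 + 0.7967i, |z|^2 = 3.3520
Iter 6: z = 1.7666 + -1.7416i, |z|^2 = 6.1539
Escaped at iteration 6

Answer: 6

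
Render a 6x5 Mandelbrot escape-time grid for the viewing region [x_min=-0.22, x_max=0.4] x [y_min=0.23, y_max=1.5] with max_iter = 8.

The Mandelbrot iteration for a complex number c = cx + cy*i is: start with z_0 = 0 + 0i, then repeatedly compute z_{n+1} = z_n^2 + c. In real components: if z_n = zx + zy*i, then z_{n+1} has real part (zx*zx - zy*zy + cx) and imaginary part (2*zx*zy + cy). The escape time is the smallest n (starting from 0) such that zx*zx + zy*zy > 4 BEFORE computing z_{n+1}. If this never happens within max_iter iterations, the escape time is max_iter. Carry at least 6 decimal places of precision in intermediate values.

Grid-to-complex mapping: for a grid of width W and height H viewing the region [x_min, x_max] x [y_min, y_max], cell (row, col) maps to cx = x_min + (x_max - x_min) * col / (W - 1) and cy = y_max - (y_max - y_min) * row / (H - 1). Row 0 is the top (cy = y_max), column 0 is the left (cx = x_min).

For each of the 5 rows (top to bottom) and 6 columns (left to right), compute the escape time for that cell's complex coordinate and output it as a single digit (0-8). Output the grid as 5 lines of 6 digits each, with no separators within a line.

Answer: 222222
333322
888543
888888
888888

Derivation:
(row=0, col=0): c = -0.2200 + 1.5000i → escape time 2
(row=0, col=1): c = -0.0960 + 1.5000i → escape time 2
(row=0, col=2): c = 0.0280 + 1.5000i → escape time 2
(row=0, col=3): c = 0.1520 + 1.5000i → escape time 2
(row=0, col=4): c = 0.2760 + 1.5000i → escape time 2
(row=0, col=5): c = 0.4000 + 1.5000i → escape time 2
(row=1, col=0): c = -0.2200 + 1.1825i → escape time 3
(row=1, col=1): c = -0.0960 + 1.1825i → escape time 3
(row=1, col=2): c = 0.0280 + 1.1825i → escape time 3
(row=1, col=3): c = 0.1520 + 1.1825i → escape time 3
(row=1, col=4): c = 0.2760 + 1.1825i → escape time 2
(row=1, col=5): c = 0.4000 + 1.1825i → escape time 2
(row=2, col=0): c = -0.2200 + 0.8650i → escape time 8
(row=2, col=1): c = -0.0960 + 0.8650i → escape time 8
(row=2, col=2): c = 0.0280 + 0.8650i → escape time 8
(row=2, col=3): c = 0.1520 + 0.8650i → escape time 5
(row=2, col=4): c = 0.2760 + 0.8650i → escape time 4
(row=2, col=5): c = 0.4000 + 0.8650i → escape time 3
(row=3, col=0): c = -0.2200 + 0.5475i → escape time 8
(row=3, col=1): c = -0.0960 + 0.5475i → escape time 8
(row=3, col=2): c = 0.0280 + 0.5475i → escape time 8
(row=3, col=3): c = 0.1520 + 0.5475i → escape time 8
(row=3, col=4): c = 0.2760 + 0.5475i → escape time 8
(row=3, col=5): c = 0.4000 + 0.5475i → escape time 8
(row=4, col=0): c = -0.2200 + 0.2300i → escape time 8
(row=4, col=1): c = -0.0960 + 0.2300i → escape time 8
(row=4, col=2): c = 0.0280 + 0.2300i → escape time 8
(row=4, col=3): c = 0.1520 + 0.2300i → escape time 8
(row=4, col=4): c = 0.2760 + 0.2300i → escape time 8
(row=4, col=5): c = 0.4000 + 0.2300i → escape time 8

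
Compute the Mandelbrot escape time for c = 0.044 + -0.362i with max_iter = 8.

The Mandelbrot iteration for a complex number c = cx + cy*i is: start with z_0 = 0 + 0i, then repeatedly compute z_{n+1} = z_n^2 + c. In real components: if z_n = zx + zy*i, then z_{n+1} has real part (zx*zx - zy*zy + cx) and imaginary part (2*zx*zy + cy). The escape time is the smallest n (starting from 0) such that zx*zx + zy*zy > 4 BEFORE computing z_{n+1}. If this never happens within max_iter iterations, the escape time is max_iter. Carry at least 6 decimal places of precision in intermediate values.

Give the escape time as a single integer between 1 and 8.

z_0 = 0 + 0i, c = 0.0440 + -0.3620i
Iter 1: z = 0.0440 + -0.3620i, |z|^2 = 0.1330
Iter 2: z = -0.0851 + -0.3939i, |z|^2 = 0.1624
Iter 3: z = -0.1039 + -0.2950i, |z|^2 = 0.0978
Iter 4: z = -0.0322 + -0.3007i, |z|^2 = 0.0915
Iter 5: z = -0.0454 + -0.3426i, |z|^2 = 0.1195
Iter 6: z = -0.0713 + -0.3309i, |z|^2 = 0.1146
Iter 7: z = -0.0604 + -0.3148i, |z|^2 = 0.1027

Answer: 8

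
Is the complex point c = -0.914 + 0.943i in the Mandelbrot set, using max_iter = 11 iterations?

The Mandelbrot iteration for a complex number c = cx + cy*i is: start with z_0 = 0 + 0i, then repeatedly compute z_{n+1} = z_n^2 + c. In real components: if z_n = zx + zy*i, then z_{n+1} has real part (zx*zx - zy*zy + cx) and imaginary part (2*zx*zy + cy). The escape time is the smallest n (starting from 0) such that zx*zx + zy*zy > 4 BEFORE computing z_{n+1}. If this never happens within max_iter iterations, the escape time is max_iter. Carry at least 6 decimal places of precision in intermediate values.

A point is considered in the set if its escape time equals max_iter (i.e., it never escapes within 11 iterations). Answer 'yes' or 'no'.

z_0 = 0 + 0i, c = -0.9140 + 0.9430i
Iter 1: z = -0.9140 + 0.9430i, |z|^2 = 1.7246
Iter 2: z = -0.9679 + -0.7808i, |z|^2 = 1.5464
Iter 3: z = -0.5869 + 2.4544i, |z|^2 = 6.3686
Escaped at iteration 3

Answer: no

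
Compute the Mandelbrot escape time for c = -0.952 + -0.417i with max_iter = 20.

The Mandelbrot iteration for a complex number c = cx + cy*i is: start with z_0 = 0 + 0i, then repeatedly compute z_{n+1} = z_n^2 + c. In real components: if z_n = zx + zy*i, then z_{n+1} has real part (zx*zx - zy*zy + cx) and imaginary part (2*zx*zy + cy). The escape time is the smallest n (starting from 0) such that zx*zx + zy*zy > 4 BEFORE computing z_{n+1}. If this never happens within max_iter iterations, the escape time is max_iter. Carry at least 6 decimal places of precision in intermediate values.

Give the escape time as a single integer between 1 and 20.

z_0 = 0 + 0i, c = -0.9520 + -0.4170i
Iter 1: z = -0.9520 + -0.4170i, |z|^2 = 1.0802
Iter 2: z = -0.2196 + 0.3770i, |z|^2 = 0.1903
Iter 3: z = -1.0459 + -0.5826i, |z|^2 = 1.4332
Iter 4: z = -0.1975 + 0.8016i, |z|^2 = 0.6815
Iter 5: z = -1.5555 + -0.7336i, |z|^2 = 2.9578
Iter 6: z = 0.9294 + 1.8652i, |z|^2 = 4.3430
Escaped at iteration 6

Answer: 6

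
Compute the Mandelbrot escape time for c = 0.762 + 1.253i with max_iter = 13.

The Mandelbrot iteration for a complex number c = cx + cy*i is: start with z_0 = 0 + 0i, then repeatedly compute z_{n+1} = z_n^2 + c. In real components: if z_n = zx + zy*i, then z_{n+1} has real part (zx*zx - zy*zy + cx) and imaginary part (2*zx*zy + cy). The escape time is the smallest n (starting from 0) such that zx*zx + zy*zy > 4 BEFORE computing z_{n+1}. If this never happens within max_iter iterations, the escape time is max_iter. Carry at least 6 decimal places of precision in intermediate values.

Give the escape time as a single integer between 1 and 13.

z_0 = 0 + 0i, c = 0.7620 + 1.2530i
Iter 1: z = 0.7620 + 1.2530i, |z|^2 = 2.1507
Iter 2: z = -0.2274 + 3.1626i, |z|^2 = 10.0536
Escaped at iteration 2

Answer: 2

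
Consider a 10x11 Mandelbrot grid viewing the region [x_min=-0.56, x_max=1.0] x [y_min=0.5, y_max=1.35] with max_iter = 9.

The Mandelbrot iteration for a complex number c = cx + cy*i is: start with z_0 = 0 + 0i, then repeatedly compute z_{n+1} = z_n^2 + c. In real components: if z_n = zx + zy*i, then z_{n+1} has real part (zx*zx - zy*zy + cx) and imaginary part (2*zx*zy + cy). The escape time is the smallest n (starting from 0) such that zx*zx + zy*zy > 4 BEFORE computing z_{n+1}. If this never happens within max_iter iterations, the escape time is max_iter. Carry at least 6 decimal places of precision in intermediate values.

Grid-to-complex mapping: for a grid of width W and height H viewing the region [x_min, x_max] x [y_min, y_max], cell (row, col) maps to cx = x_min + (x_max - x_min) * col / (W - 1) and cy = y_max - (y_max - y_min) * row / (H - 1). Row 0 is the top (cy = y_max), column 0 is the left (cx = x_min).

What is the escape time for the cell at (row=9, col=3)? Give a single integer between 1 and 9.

Answer: 9

Derivation:
z_0 = 0 + 0i, c = -0.0400 + 0.5850i
Iter 1: z = -0.0400 + 0.5850i, |z|^2 = 0.3438
Iter 2: z = -0.3806 + 0.5382i, |z|^2 = 0.4345
Iter 3: z = -0.1848 + 0.1753i, |z|^2 = 0.0649
Iter 4: z = -0.0366 + 0.5202i, |z|^2 = 0.2720
Iter 5: z = -0.3093 + 0.5469i, |z|^2 = 0.3948
Iter 6: z = -0.2435 + 0.2467i, |z|^2 = 0.1201
Iter 7: z = -0.0416 + 0.4649i, |z|^2 = 0.2178
Iter 8: z = -0.2544 + 0.5464i, |z|^2 = 0.3632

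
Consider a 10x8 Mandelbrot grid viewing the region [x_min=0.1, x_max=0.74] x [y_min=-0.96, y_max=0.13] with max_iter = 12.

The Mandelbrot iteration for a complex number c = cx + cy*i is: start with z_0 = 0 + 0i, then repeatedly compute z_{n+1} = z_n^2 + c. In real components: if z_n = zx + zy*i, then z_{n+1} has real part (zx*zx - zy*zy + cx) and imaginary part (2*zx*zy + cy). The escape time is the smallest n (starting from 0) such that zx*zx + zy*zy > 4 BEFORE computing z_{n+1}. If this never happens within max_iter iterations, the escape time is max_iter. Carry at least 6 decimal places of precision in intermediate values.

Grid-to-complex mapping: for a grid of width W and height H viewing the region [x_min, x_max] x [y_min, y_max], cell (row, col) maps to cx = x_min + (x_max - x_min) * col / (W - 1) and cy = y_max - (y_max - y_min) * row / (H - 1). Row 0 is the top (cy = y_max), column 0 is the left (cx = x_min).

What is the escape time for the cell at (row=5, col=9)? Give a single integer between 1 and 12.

Answer: 3

Derivation:
z_0 = 0 + 0i, c = 0.7400 + -0.6486i
Iter 1: z = 0.7400 + -0.6486i, |z|^2 = 0.9682
Iter 2: z = 0.8670 + -1.6085i, |z|^2 = 3.3387
Iter 3: z = -1.0955 + -3.4375i, |z|^2 = 13.0165
Escaped at iteration 3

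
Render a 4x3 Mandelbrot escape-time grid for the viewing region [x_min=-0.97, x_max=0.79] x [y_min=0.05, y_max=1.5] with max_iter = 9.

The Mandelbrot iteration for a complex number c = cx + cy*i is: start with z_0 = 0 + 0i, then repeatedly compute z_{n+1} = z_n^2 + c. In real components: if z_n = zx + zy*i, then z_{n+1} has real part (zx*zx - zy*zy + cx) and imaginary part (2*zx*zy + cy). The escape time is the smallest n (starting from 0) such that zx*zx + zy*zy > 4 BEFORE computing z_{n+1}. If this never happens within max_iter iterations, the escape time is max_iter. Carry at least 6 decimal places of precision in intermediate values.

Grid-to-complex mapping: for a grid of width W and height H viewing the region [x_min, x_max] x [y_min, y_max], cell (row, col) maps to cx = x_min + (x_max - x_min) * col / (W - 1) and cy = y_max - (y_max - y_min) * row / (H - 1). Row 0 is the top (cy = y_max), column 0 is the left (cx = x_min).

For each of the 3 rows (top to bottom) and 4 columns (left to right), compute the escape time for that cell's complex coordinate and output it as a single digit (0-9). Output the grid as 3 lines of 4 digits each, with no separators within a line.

(row=0, col=0): c = -0.9700 + 1.5000i → escape time 2
(row=0, col=1): c = -0.3833 + 1.5000i → escape time 2
(row=0, col=2): c = 0.2033 + 1.5000i → escape time 2
(row=0, col=3): c = 0.7900 + 1.5000i → escape time 2
(row=1, col=0): c = -0.9700 + 0.7750i → escape time 3
(row=1, col=1): c = -0.3833 + 0.7750i → escape time 7
(row=1, col=2): c = 0.2033 + 0.7750i → escape time 5
(row=1, col=3): c = 0.7900 + 0.7750i → escape time 2
(row=2, col=0): c = -0.9700 + 0.0500i → escape time 9
(row=2, col=1): c = -0.3833 + 0.0500i → escape time 9
(row=2, col=2): c = 0.2033 + 0.0500i → escape time 9
(row=2, col=3): c = 0.7900 + 0.0500i → escape time 3

Answer: 2222
3752
9993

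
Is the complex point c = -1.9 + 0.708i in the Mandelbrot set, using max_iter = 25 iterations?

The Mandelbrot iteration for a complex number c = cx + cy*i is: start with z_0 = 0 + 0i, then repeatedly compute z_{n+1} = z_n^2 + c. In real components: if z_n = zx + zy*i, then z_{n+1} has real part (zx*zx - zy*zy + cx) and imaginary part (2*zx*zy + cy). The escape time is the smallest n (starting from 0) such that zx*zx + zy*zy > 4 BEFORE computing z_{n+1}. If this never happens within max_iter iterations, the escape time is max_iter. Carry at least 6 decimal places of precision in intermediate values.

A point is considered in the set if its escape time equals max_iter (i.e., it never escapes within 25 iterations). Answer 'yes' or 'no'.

z_0 = 0 + 0i, c = -1.9000 + 0.7080i
Iter 1: z = -1.9000 + 0.7080i, |z|^2 = 4.1113
Escaped at iteration 1

Answer: no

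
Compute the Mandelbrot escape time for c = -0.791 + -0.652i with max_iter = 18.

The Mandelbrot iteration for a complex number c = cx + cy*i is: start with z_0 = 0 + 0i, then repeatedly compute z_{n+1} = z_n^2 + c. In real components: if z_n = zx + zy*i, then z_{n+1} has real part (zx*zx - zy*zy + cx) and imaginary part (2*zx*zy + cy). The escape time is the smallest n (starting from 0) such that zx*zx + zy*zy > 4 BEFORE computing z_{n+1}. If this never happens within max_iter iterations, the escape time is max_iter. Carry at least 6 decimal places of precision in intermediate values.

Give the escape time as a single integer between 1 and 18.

z_0 = 0 + 0i, c = -0.7910 + -0.6520i
Iter 1: z = -0.7910 + -0.6520i, |z|^2 = 1.0508
Iter 2: z = -0.5904 + 0.3795i, |z|^2 = 0.4926
Iter 3: z = -0.5864 + -1.1001i, |z|^2 = 1.5541
Iter 4: z = -1.6573 + 0.6382i, |z|^2 = 3.1540
Iter 5: z = 1.5485 + -2.7673i, |z|^2 = 10.0560
Escaped at iteration 5

Answer: 5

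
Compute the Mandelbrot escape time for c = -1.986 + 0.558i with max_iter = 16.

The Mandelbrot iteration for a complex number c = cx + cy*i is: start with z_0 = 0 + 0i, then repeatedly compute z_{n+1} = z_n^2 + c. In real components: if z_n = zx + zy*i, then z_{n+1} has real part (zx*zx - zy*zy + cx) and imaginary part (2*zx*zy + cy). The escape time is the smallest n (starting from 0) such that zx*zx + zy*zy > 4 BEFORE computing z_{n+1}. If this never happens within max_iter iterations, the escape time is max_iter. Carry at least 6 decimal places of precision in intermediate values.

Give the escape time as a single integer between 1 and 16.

Answer: 1

Derivation:
z_0 = 0 + 0i, c = -1.9860 + 0.5580i
Iter 1: z = -1.9860 + 0.5580i, |z|^2 = 4.2556
Escaped at iteration 1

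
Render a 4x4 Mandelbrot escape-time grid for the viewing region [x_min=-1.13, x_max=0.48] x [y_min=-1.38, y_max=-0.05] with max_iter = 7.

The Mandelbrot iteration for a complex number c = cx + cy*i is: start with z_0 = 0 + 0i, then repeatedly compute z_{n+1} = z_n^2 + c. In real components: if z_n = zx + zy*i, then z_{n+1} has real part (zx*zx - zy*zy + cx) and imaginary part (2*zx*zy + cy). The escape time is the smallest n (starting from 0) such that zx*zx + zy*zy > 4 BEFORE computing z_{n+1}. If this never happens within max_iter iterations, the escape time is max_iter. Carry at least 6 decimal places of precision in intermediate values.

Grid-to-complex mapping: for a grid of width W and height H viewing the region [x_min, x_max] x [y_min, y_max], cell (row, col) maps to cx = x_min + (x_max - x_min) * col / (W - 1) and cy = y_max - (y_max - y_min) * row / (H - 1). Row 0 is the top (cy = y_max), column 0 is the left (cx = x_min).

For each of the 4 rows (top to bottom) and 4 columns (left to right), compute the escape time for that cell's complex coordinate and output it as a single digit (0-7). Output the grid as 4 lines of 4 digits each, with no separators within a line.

(row=0, col=0): c = -1.1300 + -0.0500i → escape time 7
(row=0, col=1): c = -0.5933 + -0.0500i → escape time 7
(row=0, col=2): c = -0.0567 + -0.0500i → escape time 7
(row=0, col=3): c = 0.4800 + -0.0500i → escape time 5
(row=1, col=0): c = -1.1300 + -0.4933i → escape time 5
(row=1, col=1): c = -0.5933 + -0.4933i → escape time 7
(row=1, col=2): c = -0.0567 + -0.4933i → escape time 7
(row=1, col=3): c = 0.4800 + -0.4933i → escape time 5
(row=2, col=0): c = -1.1300 + -0.9367i → escape time 3
(row=2, col=1): c = -0.5933 + -0.9367i → escape time 4
(row=2, col=2): c = -0.0567 + -0.9367i → escape time 7
(row=2, col=3): c = 0.4800 + -0.9367i → escape time 3
(row=3, col=0): c = -1.1300 + -1.3800i → escape time 2
(row=3, col=1): c = -0.5933 + -1.3800i → escape time 2
(row=3, col=2): c = -0.0567 + -1.3800i → escape time 2
(row=3, col=3): c = 0.4800 + -1.3800i → escape time 2

Answer: 7775
5775
3473
2222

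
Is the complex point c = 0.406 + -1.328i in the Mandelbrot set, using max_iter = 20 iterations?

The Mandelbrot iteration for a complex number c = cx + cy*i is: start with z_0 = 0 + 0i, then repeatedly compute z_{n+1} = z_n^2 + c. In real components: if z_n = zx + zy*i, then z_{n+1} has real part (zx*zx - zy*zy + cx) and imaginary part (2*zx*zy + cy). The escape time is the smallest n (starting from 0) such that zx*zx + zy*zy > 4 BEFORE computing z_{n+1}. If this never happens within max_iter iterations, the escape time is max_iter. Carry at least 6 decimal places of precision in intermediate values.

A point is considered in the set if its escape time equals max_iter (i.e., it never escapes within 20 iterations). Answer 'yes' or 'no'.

Answer: no

Derivation:
z_0 = 0 + 0i, c = 0.4060 + -1.3280i
Iter 1: z = 0.4060 + -1.3280i, |z|^2 = 1.9284
Iter 2: z = -1.1927 + -2.4063i, |z|^2 = 7.2131
Escaped at iteration 2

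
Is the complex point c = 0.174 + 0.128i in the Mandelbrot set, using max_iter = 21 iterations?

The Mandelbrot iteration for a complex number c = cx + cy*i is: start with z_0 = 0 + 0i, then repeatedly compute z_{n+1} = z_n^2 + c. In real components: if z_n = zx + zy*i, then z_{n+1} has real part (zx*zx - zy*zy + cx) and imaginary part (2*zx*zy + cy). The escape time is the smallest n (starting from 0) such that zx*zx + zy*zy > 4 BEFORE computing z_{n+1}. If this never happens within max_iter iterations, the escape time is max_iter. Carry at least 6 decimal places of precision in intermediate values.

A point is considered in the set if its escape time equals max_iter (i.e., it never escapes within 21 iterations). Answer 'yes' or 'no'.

Answer: yes

Derivation:
z_0 = 0 + 0i, c = 0.1740 + 0.1280i
Iter 1: z = 0.1740 + 0.1280i, |z|^2 = 0.0467
Iter 2: z = 0.1879 + 0.1725i, |z|^2 = 0.0651
Iter 3: z = 0.1795 + 0.1928i, |z|^2 = 0.0694
Iter 4: z = 0.1690 + 0.1972i, |z|^2 = 0.0675
Iter 5: z = 0.1637 + 0.1947i, |z|^2 = 0.0647
Iter 6: z = 0.1629 + 0.1917i, |z|^2 = 0.0633
Iter 7: z = 0.1638 + 0.1905i, |z|^2 = 0.0631
Iter 8: z = 0.1645 + 0.1904i, |z|^2 = 0.0633
Iter 9: z = 0.1648 + 0.1907i, |z|^2 = 0.0635
Iter 10: z = 0.1648 + 0.1909i, |z|^2 = 0.0636
Iter 11: z = 0.1647 + 0.1909i, |z|^2 = 0.0636
Iter 12: z = 0.1647 + 0.1909i, |z|^2 = 0.0636
Iter 13: z = 0.1647 + 0.1909i, |z|^2 = 0.0636
Iter 14: z = 0.1647 + 0.1909i, |z|^2 = 0.0636
Iter 15: z = 0.1647 + 0.1909i, |z|^2 = 0.0636
Iter 16: z = 0.1647 + 0.1909i, |z|^2 = 0.0636
Iter 17: z = 0.1647 + 0.1909i, |z|^2 = 0.0636
Iter 18: z = 0.1647 + 0.1909i, |z|^2 = 0.0636
Iter 19: z = 0.1647 + 0.1909i, |z|^2 = 0.0636
Iter 20: z = 0.1647 + 0.1909i, |z|^2 = 0.0636
Did not escape in 21 iterations → in set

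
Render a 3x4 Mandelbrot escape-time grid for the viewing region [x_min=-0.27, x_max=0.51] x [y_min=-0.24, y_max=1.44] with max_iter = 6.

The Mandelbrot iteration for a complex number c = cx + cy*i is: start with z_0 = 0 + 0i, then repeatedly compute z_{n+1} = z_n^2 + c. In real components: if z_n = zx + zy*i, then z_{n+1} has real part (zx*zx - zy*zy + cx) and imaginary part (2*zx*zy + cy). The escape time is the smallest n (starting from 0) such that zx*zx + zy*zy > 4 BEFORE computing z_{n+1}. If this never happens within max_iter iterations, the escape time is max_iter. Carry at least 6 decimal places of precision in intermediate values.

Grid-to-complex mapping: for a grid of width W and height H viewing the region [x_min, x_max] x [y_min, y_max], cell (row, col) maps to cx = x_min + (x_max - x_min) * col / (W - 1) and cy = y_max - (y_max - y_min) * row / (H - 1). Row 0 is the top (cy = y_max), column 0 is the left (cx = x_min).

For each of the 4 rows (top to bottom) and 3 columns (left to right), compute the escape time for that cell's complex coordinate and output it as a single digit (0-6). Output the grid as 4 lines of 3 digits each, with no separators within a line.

Answer: 222
653
665
665

Derivation:
(row=0, col=0): c = -0.2700 + 1.4400i → escape time 2
(row=0, col=1): c = 0.1200 + 1.4400i → escape time 2
(row=0, col=2): c = 0.5100 + 1.4400i → escape time 2
(row=1, col=0): c = -0.2700 + 0.8800i → escape time 6
(row=1, col=1): c = 0.1200 + 0.8800i → escape time 5
(row=1, col=2): c = 0.5100 + 0.8800i → escape time 3
(row=2, col=0): c = -0.2700 + 0.3200i → escape time 6
(row=2, col=1): c = 0.1200 + 0.3200i → escape time 6
(row=2, col=2): c = 0.5100 + 0.3200i → escape time 5
(row=3, col=0): c = -0.2700 + -0.2400i → escape time 6
(row=3, col=1): c = 0.1200 + -0.2400i → escape time 6
(row=3, col=2): c = 0.5100 + -0.2400i → escape time 5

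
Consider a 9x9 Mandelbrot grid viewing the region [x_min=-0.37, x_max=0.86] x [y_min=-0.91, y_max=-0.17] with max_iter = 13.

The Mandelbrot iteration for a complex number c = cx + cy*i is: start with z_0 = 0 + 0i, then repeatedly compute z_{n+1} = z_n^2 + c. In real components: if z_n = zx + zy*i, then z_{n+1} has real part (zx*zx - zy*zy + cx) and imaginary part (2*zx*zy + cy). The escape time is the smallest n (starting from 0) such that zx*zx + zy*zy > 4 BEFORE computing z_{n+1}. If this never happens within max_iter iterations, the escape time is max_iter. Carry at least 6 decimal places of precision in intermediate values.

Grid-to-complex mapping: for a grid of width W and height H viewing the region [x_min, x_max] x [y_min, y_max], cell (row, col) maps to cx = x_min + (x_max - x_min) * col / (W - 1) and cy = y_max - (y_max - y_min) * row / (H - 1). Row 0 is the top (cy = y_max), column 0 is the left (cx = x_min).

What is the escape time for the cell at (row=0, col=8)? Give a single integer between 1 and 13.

Answer: 3

Derivation:
z_0 = 0 + 0i, c = 0.8600 + -0.1700i
Iter 1: z = 0.8600 + -0.1700i, |z|^2 = 0.7685
Iter 2: z = 1.5707 + -0.4624i, |z|^2 = 2.6809
Iter 3: z = 3.1133 + -1.6226i, |z|^2 = 12.3253
Escaped at iteration 3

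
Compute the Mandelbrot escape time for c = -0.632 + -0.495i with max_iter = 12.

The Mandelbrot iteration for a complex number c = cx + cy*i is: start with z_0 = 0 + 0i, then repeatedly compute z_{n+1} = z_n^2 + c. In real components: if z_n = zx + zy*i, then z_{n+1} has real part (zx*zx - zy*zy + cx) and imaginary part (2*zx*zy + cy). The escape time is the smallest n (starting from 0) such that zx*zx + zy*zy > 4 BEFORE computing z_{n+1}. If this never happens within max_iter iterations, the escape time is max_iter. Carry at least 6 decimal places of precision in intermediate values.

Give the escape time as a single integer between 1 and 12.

z_0 = 0 + 0i, c = -0.6320 + -0.4950i
Iter 1: z = -0.6320 + -0.4950i, |z|^2 = 0.6444
Iter 2: z = -0.4776 + 0.1307i, |z|^2 = 0.2452
Iter 3: z = -0.4210 + -0.6198i, |z|^2 = 0.5614
Iter 4: z = -0.8390 + 0.0269i, |z|^2 = 0.7046
Iter 5: z = 0.0711 + -0.5401i, |z|^2 = 0.2967
Iter 6: z = -0.9186 + -0.5718i, |z|^2 = 1.1709
Iter 7: z = -0.1151 + 0.5556i, |z|^2 = 0.3220
Iter 8: z = -0.9274 + -0.6230i, |z|^2 = 1.2482
Iter 9: z = -0.1599 + 0.6605i, |z|^2 = 0.4618
Iter 10: z = -1.0427 + -0.7063i, |z|^2 = 1.5860
Iter 11: z = -0.0436 + 0.9778i, |z|^2 = 0.9580

Answer: 12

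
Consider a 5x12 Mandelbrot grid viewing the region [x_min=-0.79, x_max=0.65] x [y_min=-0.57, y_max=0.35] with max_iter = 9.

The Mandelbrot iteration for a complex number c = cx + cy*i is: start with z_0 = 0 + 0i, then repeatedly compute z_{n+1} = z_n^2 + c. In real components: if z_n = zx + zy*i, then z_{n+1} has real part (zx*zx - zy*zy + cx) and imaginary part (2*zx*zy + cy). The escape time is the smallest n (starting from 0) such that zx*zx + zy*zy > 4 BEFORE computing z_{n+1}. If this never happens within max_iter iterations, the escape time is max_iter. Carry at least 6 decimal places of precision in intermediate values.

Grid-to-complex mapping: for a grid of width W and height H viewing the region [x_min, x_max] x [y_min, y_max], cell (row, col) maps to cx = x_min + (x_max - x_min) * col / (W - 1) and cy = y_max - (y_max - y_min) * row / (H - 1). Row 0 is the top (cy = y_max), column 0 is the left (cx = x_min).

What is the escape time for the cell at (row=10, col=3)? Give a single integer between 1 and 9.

z_0 = 0 + 0i, c = 0.2900 + -0.4864i
Iter 1: z = 0.2900 + -0.4864i, |z|^2 = 0.3206
Iter 2: z = 0.1376 + -0.7685i, |z|^2 = 0.6094
Iter 3: z = -0.2816 + -0.6978i, |z|^2 = 0.5662
Iter 4: z = -0.1176 + -0.0934i, |z|^2 = 0.0225
Iter 5: z = 0.2951 + -0.4644i, |z|^2 = 0.3028
Iter 6: z = 0.1614 + -0.7605i, |z|^2 = 0.6044
Iter 7: z = -0.2622 + -0.7319i, |z|^2 = 0.6044
Iter 8: z = -0.1769 + -0.1025i, |z|^2 = 0.0418

Answer: 9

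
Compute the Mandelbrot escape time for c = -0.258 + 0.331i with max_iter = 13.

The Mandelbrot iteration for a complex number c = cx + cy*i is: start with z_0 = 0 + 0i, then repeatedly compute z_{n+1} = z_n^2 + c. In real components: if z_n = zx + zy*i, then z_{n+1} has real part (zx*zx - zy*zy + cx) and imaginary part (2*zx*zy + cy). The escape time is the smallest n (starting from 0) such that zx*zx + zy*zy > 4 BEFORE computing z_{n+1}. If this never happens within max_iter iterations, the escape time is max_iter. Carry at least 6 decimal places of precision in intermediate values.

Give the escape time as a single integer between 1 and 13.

z_0 = 0 + 0i, c = -0.2580 + 0.3310i
Iter 1: z = -0.2580 + 0.3310i, |z|^2 = 0.1761
Iter 2: z = -0.3010 + 0.1602i, |z|^2 = 0.1163
Iter 3: z = -0.1931 + 0.2346i, |z|^2 = 0.0923
Iter 4: z = -0.2757 + 0.2404i, |z|^2 = 0.1338
Iter 5: z = -0.2398 + 0.1984i, |z|^2 = 0.0969
Iter 6: z = -0.2399 + 0.2359i, |z|^2 = 0.1132
Iter 7: z = -0.2561 + 0.2178i, |z|^2 = 0.1130
Iter 8: z = -0.2399 + 0.2194i, |z|^2 = 0.1057
Iter 9: z = -0.2486 + 0.2257i, |z|^2 = 0.1128
Iter 10: z = -0.2471 + 0.2188i, |z|^2 = 0.1089
Iter 11: z = -0.2448 + 0.2229i, |z|^2 = 0.1096
Iter 12: z = -0.2478 + 0.2219i, |z|^2 = 0.1106

Answer: 13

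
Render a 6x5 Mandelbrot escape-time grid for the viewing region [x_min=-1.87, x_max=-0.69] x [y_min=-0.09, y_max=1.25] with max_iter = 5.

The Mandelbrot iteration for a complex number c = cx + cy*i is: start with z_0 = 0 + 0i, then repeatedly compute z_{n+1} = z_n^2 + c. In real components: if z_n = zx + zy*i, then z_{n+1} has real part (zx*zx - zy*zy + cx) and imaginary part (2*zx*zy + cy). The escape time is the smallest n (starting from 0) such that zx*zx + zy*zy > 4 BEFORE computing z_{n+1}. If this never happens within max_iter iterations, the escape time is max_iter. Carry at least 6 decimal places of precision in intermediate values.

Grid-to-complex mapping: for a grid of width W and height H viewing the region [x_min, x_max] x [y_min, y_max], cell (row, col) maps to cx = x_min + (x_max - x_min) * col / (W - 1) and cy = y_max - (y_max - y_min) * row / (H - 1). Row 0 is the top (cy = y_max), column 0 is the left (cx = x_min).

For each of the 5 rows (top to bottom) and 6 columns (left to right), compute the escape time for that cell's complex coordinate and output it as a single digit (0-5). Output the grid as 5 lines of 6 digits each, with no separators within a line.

(row=0, col=0): c = -1.8700 + 1.2500i → escape time 1
(row=0, col=1): c = -1.6340 + 1.2500i → escape time 1
(row=0, col=2): c = -1.3980 + 1.2500i → escape time 2
(row=0, col=3): c = -1.1620 + 1.2500i → escape time 2
(row=0, col=4): c = -0.9260 + 1.2500i → escape time 3
(row=0, col=5): c = -0.6900 + 1.2500i → escape time 3
(row=1, col=0): c = -1.8700 + 0.9150i → escape time 1
(row=1, col=1): c = -1.6340 + 0.9150i → escape time 2
(row=1, col=2): c = -1.3980 + 0.9150i → escape time 3
(row=1, col=3): c = -1.1620 + 0.9150i → escape time 3
(row=1, col=4): c = -0.9260 + 0.9150i → escape time 3
(row=1, col=5): c = -0.6900 + 0.9150i → escape time 4
(row=2, col=0): c = -1.8700 + 0.5800i → escape time 2
(row=2, col=1): c = -1.6340 + 0.5800i → escape time 3
(row=2, col=2): c = -1.3980 + 0.5800i → escape time 3
(row=2, col=3): c = -1.1620 + 0.5800i → escape time 4
(row=2, col=4): c = -0.9260 + 0.5800i → escape time 5
(row=2, col=5): c = -0.6900 + 0.5800i → escape time 5
(row=3, col=0): c = -1.8700 + 0.2450i → escape time 4
(row=3, col=1): c = -1.6340 + 0.2450i → escape time 4
(row=3, col=2): c = -1.3980 + 0.2450i → escape time 5
(row=3, col=3): c = -1.1620 + 0.2450i → escape time 5
(row=3, col=4): c = -0.9260 + 0.2450i → escape time 5
(row=3, col=5): c = -0.6900 + 0.2450i → escape time 5
(row=4, col=0): c = -1.8700 + -0.0900i → escape time 4
(row=4, col=1): c = -1.6340 + -0.0900i → escape time 5
(row=4, col=2): c = -1.3980 + -0.0900i → escape time 5
(row=4, col=3): c = -1.1620 + -0.0900i → escape time 5
(row=4, col=4): c = -0.9260 + -0.0900i → escape time 5
(row=4, col=5): c = -0.6900 + -0.0900i → escape time 5

Answer: 112233
123334
233455
445555
455555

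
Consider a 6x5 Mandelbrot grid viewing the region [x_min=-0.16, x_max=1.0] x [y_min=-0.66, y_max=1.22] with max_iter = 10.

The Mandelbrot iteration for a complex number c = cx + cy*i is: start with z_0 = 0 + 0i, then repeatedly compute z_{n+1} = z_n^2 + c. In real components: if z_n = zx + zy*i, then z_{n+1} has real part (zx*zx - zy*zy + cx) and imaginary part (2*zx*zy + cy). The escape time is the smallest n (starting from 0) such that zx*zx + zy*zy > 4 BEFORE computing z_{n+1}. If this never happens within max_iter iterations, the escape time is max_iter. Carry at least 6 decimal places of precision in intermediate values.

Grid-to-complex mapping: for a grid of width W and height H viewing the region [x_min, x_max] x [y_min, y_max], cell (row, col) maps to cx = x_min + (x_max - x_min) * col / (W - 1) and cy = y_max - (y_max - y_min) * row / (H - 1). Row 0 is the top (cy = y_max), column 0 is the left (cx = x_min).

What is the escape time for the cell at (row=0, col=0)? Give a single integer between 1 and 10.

z_0 = 0 + 0i, c = -0.1600 + 1.2200i
Iter 1: z = -0.1600 + 1.2200i, |z|^2 = 1.5140
Iter 2: z = -1.6228 + 0.8296i, |z|^2 = 3.3217
Iter 3: z = 1.7852 + -1.4725i, |z|^2 = 5.3555
Escaped at iteration 3

Answer: 3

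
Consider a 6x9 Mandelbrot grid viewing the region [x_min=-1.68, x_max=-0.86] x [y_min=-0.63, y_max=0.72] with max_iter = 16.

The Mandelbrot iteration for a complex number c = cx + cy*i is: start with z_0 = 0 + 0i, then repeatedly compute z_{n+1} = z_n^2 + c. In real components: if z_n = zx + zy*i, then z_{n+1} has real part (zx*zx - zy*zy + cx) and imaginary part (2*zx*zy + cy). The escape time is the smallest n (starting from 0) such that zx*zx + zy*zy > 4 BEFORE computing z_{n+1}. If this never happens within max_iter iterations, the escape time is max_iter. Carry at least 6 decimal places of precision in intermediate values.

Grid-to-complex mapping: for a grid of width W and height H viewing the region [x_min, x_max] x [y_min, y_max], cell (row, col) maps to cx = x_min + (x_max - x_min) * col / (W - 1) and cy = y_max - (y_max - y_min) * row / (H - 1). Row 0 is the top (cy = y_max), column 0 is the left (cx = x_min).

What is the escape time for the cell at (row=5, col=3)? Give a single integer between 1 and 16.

z_0 = 0 + 0i, c = -1.1880 + -0.1238i
Iter 1: z = -1.1880 + -0.1238i, |z|^2 = 1.4267
Iter 2: z = 0.2080 + 0.1703i, |z|^2 = 0.0723
Iter 3: z = -1.1737 + -0.0529i, |z|^2 = 1.3804
Iter 4: z = 0.1868 + 0.0004i, |z|^2 = 0.0349
Iter 5: z = -1.1531 + -0.1236i, |z|^2 = 1.3449
Iter 6: z = 0.1264 + 0.1613i, |z|^2 = 0.0420
Iter 7: z = -1.1980 + -0.0830i, |z|^2 = 1.4422
Iter 8: z = 0.2404 + 0.0751i, |z|^2 = 0.0634
Iter 9: z = -1.1358 + -0.0876i, |z|^2 = 1.2978
Iter 10: z = 0.0945 + 0.0753i, |z|^2 = 0.0146
Iter 11: z = -1.1848 + -0.1095i, |z|^2 = 1.4156
Iter 12: z = 0.2036 + 0.1358i, |z|^2 = 0.0599
Iter 13: z = -1.1650 + -0.0685i, |z|^2 = 1.3618
Iter 14: z = 0.1644 + 0.0358i, |z|^2 = 0.0283
Iter 15: z = -1.1622 + -0.1120i, |z|^2 = 1.3633

Answer: 16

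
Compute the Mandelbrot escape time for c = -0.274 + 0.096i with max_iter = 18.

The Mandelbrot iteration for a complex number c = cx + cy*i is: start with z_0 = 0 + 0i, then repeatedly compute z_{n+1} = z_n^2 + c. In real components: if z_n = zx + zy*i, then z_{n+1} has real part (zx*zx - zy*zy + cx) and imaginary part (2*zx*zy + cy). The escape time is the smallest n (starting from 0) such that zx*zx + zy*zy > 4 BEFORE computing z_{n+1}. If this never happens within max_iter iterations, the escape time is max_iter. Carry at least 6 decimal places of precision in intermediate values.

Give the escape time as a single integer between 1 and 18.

z_0 = 0 + 0i, c = -0.2740 + 0.0960i
Iter 1: z = -0.2740 + 0.0960i, |z|^2 = 0.0843
Iter 2: z = -0.2081 + 0.0434i, |z|^2 = 0.0452
Iter 3: z = -0.2326 + 0.0779i, |z|^2 = 0.0602
Iter 4: z = -0.2260 + 0.0597i, |z|^2 = 0.0546
Iter 5: z = -0.2265 + 0.0690i, |z|^2 = 0.0561
Iter 6: z = -0.2275 + 0.0647i, |z|^2 = 0.0559
Iter 7: z = -0.2265 + 0.0665i, |z|^2 = 0.0557
Iter 8: z = -0.2271 + 0.0659i, |z|^2 = 0.0559
Iter 9: z = -0.2267 + 0.0661i, |z|^2 = 0.0558
Iter 10: z = -0.2270 + 0.0660i, |z|^2 = 0.0559
Iter 11: z = -0.2269 + 0.0660i, |z|^2 = 0.0558
Iter 12: z = -0.2269 + 0.0660i, |z|^2 = 0.0558
Iter 13: z = -0.2269 + 0.0660i, |z|^2 = 0.0558
Iter 14: z = -0.2269 + 0.0660i, |z|^2 = 0.0558
Iter 15: z = -0.2269 + 0.0660i, |z|^2 = 0.0558
Iter 16: z = -0.2269 + 0.0660i, |z|^2 = 0.0558
Iter 17: z = -0.2269 + 0.0660i, |z|^2 = 0.0558

Answer: 18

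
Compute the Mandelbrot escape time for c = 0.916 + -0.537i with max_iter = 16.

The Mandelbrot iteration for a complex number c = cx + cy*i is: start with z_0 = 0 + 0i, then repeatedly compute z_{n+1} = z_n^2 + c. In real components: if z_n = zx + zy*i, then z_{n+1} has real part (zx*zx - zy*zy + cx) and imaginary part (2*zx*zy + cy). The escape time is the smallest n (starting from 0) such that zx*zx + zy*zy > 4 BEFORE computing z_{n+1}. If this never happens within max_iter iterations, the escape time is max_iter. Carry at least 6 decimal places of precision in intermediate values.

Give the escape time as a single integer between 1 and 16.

Answer: 2

Derivation:
z_0 = 0 + 0i, c = 0.9160 + -0.5370i
Iter 1: z = 0.9160 + -0.5370i, |z|^2 = 1.1274
Iter 2: z = 1.4667 + -1.5208i, |z|^2 = 4.4640
Escaped at iteration 2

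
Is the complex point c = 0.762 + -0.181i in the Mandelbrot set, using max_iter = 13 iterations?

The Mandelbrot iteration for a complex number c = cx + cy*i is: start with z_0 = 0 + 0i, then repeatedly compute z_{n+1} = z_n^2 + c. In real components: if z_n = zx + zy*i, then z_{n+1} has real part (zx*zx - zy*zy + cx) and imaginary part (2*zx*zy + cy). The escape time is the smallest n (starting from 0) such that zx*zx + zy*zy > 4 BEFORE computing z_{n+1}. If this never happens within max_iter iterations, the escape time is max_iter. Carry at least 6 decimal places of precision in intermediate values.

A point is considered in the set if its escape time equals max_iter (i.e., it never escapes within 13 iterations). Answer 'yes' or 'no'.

Answer: no

Derivation:
z_0 = 0 + 0i, c = 0.7620 + -0.1810i
Iter 1: z = 0.7620 + -0.1810i, |z|^2 = 0.6134
Iter 2: z = 1.3099 + -0.4568i, |z|^2 = 1.9245
Iter 3: z = 2.2691 + -1.3778i, |z|^2 = 7.0472
Escaped at iteration 3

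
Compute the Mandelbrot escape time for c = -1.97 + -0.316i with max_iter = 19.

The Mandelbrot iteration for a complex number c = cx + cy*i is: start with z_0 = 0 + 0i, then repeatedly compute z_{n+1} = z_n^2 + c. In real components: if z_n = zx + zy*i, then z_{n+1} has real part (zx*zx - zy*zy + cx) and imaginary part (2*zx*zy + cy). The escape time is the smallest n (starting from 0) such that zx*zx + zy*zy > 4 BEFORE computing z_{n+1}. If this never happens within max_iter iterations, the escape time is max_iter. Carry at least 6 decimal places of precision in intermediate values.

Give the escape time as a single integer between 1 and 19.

z_0 = 0 + 0i, c = -1.9700 + -0.3160i
Iter 1: z = -1.9700 + -0.3160i, |z|^2 = 3.9808
Iter 2: z = 1.8110 + 0.9290i, |z|^2 = 4.1430
Escaped at iteration 2

Answer: 2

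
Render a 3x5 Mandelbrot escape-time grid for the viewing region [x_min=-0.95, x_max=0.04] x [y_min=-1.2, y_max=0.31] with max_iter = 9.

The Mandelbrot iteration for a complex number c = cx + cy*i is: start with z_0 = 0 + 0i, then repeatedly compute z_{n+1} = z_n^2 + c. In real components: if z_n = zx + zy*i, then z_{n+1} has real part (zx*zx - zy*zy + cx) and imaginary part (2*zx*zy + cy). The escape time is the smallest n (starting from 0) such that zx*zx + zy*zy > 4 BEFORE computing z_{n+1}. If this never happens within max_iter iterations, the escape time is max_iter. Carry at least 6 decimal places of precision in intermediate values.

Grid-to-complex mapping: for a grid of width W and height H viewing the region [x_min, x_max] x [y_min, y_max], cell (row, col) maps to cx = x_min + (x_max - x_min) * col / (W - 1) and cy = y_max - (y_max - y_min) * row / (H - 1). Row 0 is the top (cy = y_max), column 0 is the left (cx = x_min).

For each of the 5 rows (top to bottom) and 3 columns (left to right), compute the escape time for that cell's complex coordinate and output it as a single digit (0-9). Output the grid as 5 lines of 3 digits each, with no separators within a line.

Answer: 999
999
699
359
333

Derivation:
(row=0, col=0): c = -0.9500 + 0.3100i → escape time 9
(row=0, col=1): c = -0.4550 + 0.3100i → escape time 9
(row=0, col=2): c = 0.0400 + 0.3100i → escape time 9
(row=1, col=0): c = -0.9500 + -0.0675i → escape time 9
(row=1, col=1): c = -0.4550 + -0.0675i → escape time 9
(row=1, col=2): c = 0.0400 + -0.0675i → escape time 9
(row=2, col=0): c = -0.9500 + -0.4450i → escape time 6
(row=2, col=1): c = -0.4550 + -0.4450i → escape time 9
(row=2, col=2): c = 0.0400 + -0.4450i → escape time 9
(row=3, col=0): c = -0.9500 + -0.8225i → escape time 3
(row=3, col=1): c = -0.4550 + -0.8225i → escape time 5
(row=3, col=2): c = 0.0400 + -0.8225i → escape time 9
(row=4, col=0): c = -0.9500 + -1.2000i → escape time 3
(row=4, col=1): c = -0.4550 + -1.2000i → escape time 3
(row=4, col=2): c = 0.0400 + -1.2000i → escape time 3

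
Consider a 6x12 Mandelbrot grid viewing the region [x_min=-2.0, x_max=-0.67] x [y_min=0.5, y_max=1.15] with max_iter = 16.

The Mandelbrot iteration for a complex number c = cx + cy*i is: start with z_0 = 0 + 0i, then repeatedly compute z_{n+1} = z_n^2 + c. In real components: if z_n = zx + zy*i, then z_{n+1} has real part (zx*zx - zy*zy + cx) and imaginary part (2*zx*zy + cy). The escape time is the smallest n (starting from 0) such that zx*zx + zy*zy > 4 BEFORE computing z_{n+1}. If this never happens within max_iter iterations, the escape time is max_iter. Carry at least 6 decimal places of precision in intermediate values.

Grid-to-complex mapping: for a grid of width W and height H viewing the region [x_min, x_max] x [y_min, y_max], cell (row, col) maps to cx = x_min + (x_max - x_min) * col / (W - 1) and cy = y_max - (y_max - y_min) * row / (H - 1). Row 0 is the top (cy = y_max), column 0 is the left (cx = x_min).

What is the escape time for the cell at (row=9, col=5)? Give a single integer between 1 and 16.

z_0 = 0 + 0i, c = -0.6700 + 0.6182i
Iter 1: z = -0.6700 + 0.6182i, |z|^2 = 0.8310
Iter 2: z = -0.6032 + -0.2102i, |z|^2 = 0.4081
Iter 3: z = -0.3503 + 0.8718i, |z|^2 = 0.8827
Iter 4: z = -1.3073 + 0.0075i, |z|^2 = 1.7091
Iter 5: z = 1.0389 + 0.5986i, |z|^2 = 1.4378
Iter 6: z = 0.0511 + 1.8621i, |z|^2 = 3.4699
Iter 7: z = -4.1347 + 0.8083i, |z|^2 = 17.7488
Escaped at iteration 7

Answer: 7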